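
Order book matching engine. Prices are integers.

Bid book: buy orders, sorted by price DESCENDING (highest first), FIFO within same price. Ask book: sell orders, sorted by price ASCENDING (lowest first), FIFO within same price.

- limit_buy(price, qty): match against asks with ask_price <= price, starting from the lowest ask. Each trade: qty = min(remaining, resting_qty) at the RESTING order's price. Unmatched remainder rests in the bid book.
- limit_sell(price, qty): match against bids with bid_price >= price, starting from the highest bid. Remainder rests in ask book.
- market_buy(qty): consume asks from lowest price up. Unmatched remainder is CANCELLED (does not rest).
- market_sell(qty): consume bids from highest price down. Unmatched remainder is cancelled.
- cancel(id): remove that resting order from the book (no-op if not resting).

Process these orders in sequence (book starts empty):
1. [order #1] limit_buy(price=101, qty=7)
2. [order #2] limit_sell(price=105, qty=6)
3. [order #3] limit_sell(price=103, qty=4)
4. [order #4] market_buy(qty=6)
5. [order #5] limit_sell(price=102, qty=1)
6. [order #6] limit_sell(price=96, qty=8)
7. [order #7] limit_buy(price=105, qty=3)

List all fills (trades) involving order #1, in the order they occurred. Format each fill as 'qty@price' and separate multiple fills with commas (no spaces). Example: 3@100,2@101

Answer: 7@101

Derivation:
After op 1 [order #1] limit_buy(price=101, qty=7): fills=none; bids=[#1:7@101] asks=[-]
After op 2 [order #2] limit_sell(price=105, qty=6): fills=none; bids=[#1:7@101] asks=[#2:6@105]
After op 3 [order #3] limit_sell(price=103, qty=4): fills=none; bids=[#1:7@101] asks=[#3:4@103 #2:6@105]
After op 4 [order #4] market_buy(qty=6): fills=#4x#3:4@103 #4x#2:2@105; bids=[#1:7@101] asks=[#2:4@105]
After op 5 [order #5] limit_sell(price=102, qty=1): fills=none; bids=[#1:7@101] asks=[#5:1@102 #2:4@105]
After op 6 [order #6] limit_sell(price=96, qty=8): fills=#1x#6:7@101; bids=[-] asks=[#6:1@96 #5:1@102 #2:4@105]
After op 7 [order #7] limit_buy(price=105, qty=3): fills=#7x#6:1@96 #7x#5:1@102 #7x#2:1@105; bids=[-] asks=[#2:3@105]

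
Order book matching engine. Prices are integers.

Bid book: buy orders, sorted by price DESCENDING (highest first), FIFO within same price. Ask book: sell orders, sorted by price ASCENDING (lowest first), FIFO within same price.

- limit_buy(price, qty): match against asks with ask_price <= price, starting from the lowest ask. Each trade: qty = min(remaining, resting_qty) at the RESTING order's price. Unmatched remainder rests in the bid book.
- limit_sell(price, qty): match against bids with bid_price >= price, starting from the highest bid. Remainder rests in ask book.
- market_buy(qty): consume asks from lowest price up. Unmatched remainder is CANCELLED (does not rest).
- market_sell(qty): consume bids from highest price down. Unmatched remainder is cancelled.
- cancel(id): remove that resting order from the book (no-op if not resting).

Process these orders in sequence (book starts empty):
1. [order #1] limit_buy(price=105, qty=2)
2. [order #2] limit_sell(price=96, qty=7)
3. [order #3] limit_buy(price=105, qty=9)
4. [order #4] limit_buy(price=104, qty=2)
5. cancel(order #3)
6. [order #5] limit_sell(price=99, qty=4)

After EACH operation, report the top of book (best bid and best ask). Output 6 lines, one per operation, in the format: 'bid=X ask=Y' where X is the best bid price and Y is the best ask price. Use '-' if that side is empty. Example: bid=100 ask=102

Answer: bid=105 ask=-
bid=- ask=96
bid=105 ask=-
bid=105 ask=-
bid=104 ask=-
bid=- ask=99

Derivation:
After op 1 [order #1] limit_buy(price=105, qty=2): fills=none; bids=[#1:2@105] asks=[-]
After op 2 [order #2] limit_sell(price=96, qty=7): fills=#1x#2:2@105; bids=[-] asks=[#2:5@96]
After op 3 [order #3] limit_buy(price=105, qty=9): fills=#3x#2:5@96; bids=[#3:4@105] asks=[-]
After op 4 [order #4] limit_buy(price=104, qty=2): fills=none; bids=[#3:4@105 #4:2@104] asks=[-]
After op 5 cancel(order #3): fills=none; bids=[#4:2@104] asks=[-]
After op 6 [order #5] limit_sell(price=99, qty=4): fills=#4x#5:2@104; bids=[-] asks=[#5:2@99]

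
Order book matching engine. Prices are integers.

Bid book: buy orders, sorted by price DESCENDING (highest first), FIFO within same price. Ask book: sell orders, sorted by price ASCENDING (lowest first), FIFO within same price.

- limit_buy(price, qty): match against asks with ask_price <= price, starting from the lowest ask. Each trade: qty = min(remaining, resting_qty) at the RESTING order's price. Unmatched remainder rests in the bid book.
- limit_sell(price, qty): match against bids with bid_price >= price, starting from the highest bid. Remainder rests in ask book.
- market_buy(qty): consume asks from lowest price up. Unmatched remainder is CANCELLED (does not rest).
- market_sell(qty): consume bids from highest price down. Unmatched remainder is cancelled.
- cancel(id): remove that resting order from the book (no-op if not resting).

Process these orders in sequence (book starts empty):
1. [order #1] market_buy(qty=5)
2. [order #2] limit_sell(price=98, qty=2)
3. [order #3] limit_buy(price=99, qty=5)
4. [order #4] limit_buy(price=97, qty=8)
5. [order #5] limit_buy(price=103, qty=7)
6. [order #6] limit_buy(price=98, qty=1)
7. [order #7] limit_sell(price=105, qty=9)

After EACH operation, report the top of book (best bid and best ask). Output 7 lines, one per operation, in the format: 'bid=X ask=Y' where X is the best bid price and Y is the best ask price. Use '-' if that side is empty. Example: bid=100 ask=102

After op 1 [order #1] market_buy(qty=5): fills=none; bids=[-] asks=[-]
After op 2 [order #2] limit_sell(price=98, qty=2): fills=none; bids=[-] asks=[#2:2@98]
After op 3 [order #3] limit_buy(price=99, qty=5): fills=#3x#2:2@98; bids=[#3:3@99] asks=[-]
After op 4 [order #4] limit_buy(price=97, qty=8): fills=none; bids=[#3:3@99 #4:8@97] asks=[-]
After op 5 [order #5] limit_buy(price=103, qty=7): fills=none; bids=[#5:7@103 #3:3@99 #4:8@97] asks=[-]
After op 6 [order #6] limit_buy(price=98, qty=1): fills=none; bids=[#5:7@103 #3:3@99 #6:1@98 #4:8@97] asks=[-]
After op 7 [order #7] limit_sell(price=105, qty=9): fills=none; bids=[#5:7@103 #3:3@99 #6:1@98 #4:8@97] asks=[#7:9@105]

Answer: bid=- ask=-
bid=- ask=98
bid=99 ask=-
bid=99 ask=-
bid=103 ask=-
bid=103 ask=-
bid=103 ask=105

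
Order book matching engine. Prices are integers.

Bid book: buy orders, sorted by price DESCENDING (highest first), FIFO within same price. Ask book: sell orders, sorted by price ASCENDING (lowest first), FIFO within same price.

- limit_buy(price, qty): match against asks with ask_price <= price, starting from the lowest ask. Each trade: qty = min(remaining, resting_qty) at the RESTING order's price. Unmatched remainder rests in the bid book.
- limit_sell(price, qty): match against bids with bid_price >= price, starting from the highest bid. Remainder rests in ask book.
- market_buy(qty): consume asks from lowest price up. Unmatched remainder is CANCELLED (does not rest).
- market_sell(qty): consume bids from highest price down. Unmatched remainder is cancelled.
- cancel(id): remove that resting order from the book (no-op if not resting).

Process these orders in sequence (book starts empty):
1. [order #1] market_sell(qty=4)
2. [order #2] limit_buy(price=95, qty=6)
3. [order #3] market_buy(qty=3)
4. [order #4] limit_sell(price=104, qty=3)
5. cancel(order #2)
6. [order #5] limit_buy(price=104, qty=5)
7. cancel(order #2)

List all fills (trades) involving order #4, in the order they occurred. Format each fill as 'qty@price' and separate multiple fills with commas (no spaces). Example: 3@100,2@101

Answer: 3@104

Derivation:
After op 1 [order #1] market_sell(qty=4): fills=none; bids=[-] asks=[-]
After op 2 [order #2] limit_buy(price=95, qty=6): fills=none; bids=[#2:6@95] asks=[-]
After op 3 [order #3] market_buy(qty=3): fills=none; bids=[#2:6@95] asks=[-]
After op 4 [order #4] limit_sell(price=104, qty=3): fills=none; bids=[#2:6@95] asks=[#4:3@104]
After op 5 cancel(order #2): fills=none; bids=[-] asks=[#4:3@104]
After op 6 [order #5] limit_buy(price=104, qty=5): fills=#5x#4:3@104; bids=[#5:2@104] asks=[-]
After op 7 cancel(order #2): fills=none; bids=[#5:2@104] asks=[-]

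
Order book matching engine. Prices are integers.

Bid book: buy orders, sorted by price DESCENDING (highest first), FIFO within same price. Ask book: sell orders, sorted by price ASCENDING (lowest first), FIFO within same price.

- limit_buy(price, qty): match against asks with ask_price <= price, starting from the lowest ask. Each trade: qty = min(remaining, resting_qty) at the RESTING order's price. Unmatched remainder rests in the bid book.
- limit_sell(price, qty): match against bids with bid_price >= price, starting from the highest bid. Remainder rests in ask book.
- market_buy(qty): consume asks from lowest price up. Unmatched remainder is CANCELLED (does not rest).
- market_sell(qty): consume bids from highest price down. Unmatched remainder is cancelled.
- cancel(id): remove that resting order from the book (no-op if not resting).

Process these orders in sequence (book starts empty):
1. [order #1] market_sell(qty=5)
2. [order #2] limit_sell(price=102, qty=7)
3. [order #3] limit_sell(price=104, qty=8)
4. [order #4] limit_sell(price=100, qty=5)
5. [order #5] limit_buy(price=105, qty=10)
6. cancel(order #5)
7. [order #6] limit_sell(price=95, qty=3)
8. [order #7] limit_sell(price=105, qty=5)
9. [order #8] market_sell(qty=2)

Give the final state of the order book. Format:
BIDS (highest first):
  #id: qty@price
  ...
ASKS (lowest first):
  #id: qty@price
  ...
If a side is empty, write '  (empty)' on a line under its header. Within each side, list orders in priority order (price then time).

After op 1 [order #1] market_sell(qty=5): fills=none; bids=[-] asks=[-]
After op 2 [order #2] limit_sell(price=102, qty=7): fills=none; bids=[-] asks=[#2:7@102]
After op 3 [order #3] limit_sell(price=104, qty=8): fills=none; bids=[-] asks=[#2:7@102 #3:8@104]
After op 4 [order #4] limit_sell(price=100, qty=5): fills=none; bids=[-] asks=[#4:5@100 #2:7@102 #3:8@104]
After op 5 [order #5] limit_buy(price=105, qty=10): fills=#5x#4:5@100 #5x#2:5@102; bids=[-] asks=[#2:2@102 #3:8@104]
After op 6 cancel(order #5): fills=none; bids=[-] asks=[#2:2@102 #3:8@104]
After op 7 [order #6] limit_sell(price=95, qty=3): fills=none; bids=[-] asks=[#6:3@95 #2:2@102 #3:8@104]
After op 8 [order #7] limit_sell(price=105, qty=5): fills=none; bids=[-] asks=[#6:3@95 #2:2@102 #3:8@104 #7:5@105]
After op 9 [order #8] market_sell(qty=2): fills=none; bids=[-] asks=[#6:3@95 #2:2@102 #3:8@104 #7:5@105]

Answer: BIDS (highest first):
  (empty)
ASKS (lowest first):
  #6: 3@95
  #2: 2@102
  #3: 8@104
  #7: 5@105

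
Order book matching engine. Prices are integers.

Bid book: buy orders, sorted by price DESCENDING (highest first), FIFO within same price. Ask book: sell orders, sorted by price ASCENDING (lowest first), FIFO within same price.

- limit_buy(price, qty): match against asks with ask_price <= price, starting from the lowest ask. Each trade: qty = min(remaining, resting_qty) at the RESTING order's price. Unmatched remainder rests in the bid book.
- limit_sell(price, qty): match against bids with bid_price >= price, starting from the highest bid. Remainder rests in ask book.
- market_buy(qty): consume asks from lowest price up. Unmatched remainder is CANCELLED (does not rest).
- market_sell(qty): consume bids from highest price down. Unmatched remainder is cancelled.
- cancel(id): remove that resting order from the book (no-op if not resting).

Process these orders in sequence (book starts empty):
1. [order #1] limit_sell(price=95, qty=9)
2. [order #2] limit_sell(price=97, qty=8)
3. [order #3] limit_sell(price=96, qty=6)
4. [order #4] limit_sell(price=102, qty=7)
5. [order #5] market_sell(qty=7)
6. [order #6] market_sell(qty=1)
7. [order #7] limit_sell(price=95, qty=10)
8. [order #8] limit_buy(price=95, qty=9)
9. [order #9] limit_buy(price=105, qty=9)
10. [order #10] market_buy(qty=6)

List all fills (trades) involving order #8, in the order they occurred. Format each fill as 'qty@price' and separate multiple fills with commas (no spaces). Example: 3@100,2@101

Answer: 9@95

Derivation:
After op 1 [order #1] limit_sell(price=95, qty=9): fills=none; bids=[-] asks=[#1:9@95]
After op 2 [order #2] limit_sell(price=97, qty=8): fills=none; bids=[-] asks=[#1:9@95 #2:8@97]
After op 3 [order #3] limit_sell(price=96, qty=6): fills=none; bids=[-] asks=[#1:9@95 #3:6@96 #2:8@97]
After op 4 [order #4] limit_sell(price=102, qty=7): fills=none; bids=[-] asks=[#1:9@95 #3:6@96 #2:8@97 #4:7@102]
After op 5 [order #5] market_sell(qty=7): fills=none; bids=[-] asks=[#1:9@95 #3:6@96 #2:8@97 #4:7@102]
After op 6 [order #6] market_sell(qty=1): fills=none; bids=[-] asks=[#1:9@95 #3:6@96 #2:8@97 #4:7@102]
After op 7 [order #7] limit_sell(price=95, qty=10): fills=none; bids=[-] asks=[#1:9@95 #7:10@95 #3:6@96 #2:8@97 #4:7@102]
After op 8 [order #8] limit_buy(price=95, qty=9): fills=#8x#1:9@95; bids=[-] asks=[#7:10@95 #3:6@96 #2:8@97 #4:7@102]
After op 9 [order #9] limit_buy(price=105, qty=9): fills=#9x#7:9@95; bids=[-] asks=[#7:1@95 #3:6@96 #2:8@97 #4:7@102]
After op 10 [order #10] market_buy(qty=6): fills=#10x#7:1@95 #10x#3:5@96; bids=[-] asks=[#3:1@96 #2:8@97 #4:7@102]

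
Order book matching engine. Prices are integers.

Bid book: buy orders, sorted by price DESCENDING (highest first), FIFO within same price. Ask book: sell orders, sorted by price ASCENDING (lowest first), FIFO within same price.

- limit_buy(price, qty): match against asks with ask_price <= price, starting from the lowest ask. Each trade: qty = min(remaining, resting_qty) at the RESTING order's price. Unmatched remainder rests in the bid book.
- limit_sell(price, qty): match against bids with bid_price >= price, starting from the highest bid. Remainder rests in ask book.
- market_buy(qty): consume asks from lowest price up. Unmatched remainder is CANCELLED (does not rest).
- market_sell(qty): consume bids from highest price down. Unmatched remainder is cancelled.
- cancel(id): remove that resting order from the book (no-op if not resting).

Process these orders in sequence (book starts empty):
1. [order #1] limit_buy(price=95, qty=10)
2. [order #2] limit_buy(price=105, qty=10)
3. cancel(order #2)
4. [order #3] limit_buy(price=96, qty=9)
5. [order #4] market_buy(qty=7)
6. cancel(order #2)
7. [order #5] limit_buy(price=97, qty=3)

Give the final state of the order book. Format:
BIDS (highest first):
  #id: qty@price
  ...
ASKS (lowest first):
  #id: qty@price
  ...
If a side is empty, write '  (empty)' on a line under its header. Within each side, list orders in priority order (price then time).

After op 1 [order #1] limit_buy(price=95, qty=10): fills=none; bids=[#1:10@95] asks=[-]
After op 2 [order #2] limit_buy(price=105, qty=10): fills=none; bids=[#2:10@105 #1:10@95] asks=[-]
After op 3 cancel(order #2): fills=none; bids=[#1:10@95] asks=[-]
After op 4 [order #3] limit_buy(price=96, qty=9): fills=none; bids=[#3:9@96 #1:10@95] asks=[-]
After op 5 [order #4] market_buy(qty=7): fills=none; bids=[#3:9@96 #1:10@95] asks=[-]
After op 6 cancel(order #2): fills=none; bids=[#3:9@96 #1:10@95] asks=[-]
After op 7 [order #5] limit_buy(price=97, qty=3): fills=none; bids=[#5:3@97 #3:9@96 #1:10@95] asks=[-]

Answer: BIDS (highest first):
  #5: 3@97
  #3: 9@96
  #1: 10@95
ASKS (lowest first):
  (empty)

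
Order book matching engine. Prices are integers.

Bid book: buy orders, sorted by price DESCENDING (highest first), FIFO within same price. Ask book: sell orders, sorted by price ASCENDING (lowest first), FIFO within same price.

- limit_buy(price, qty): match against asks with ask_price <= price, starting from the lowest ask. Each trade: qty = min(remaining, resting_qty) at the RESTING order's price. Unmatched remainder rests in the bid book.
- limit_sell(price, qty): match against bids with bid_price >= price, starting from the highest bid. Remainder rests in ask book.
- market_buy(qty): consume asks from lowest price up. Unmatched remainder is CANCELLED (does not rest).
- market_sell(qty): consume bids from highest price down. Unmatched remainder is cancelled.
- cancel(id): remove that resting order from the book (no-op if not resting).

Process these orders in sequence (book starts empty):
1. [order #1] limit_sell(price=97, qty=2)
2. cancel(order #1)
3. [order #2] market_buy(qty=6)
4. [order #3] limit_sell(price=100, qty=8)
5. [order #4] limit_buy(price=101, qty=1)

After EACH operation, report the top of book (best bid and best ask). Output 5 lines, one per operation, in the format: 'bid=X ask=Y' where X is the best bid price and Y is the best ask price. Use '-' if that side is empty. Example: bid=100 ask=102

Answer: bid=- ask=97
bid=- ask=-
bid=- ask=-
bid=- ask=100
bid=- ask=100

Derivation:
After op 1 [order #1] limit_sell(price=97, qty=2): fills=none; bids=[-] asks=[#1:2@97]
After op 2 cancel(order #1): fills=none; bids=[-] asks=[-]
After op 3 [order #2] market_buy(qty=6): fills=none; bids=[-] asks=[-]
After op 4 [order #3] limit_sell(price=100, qty=8): fills=none; bids=[-] asks=[#3:8@100]
After op 5 [order #4] limit_buy(price=101, qty=1): fills=#4x#3:1@100; bids=[-] asks=[#3:7@100]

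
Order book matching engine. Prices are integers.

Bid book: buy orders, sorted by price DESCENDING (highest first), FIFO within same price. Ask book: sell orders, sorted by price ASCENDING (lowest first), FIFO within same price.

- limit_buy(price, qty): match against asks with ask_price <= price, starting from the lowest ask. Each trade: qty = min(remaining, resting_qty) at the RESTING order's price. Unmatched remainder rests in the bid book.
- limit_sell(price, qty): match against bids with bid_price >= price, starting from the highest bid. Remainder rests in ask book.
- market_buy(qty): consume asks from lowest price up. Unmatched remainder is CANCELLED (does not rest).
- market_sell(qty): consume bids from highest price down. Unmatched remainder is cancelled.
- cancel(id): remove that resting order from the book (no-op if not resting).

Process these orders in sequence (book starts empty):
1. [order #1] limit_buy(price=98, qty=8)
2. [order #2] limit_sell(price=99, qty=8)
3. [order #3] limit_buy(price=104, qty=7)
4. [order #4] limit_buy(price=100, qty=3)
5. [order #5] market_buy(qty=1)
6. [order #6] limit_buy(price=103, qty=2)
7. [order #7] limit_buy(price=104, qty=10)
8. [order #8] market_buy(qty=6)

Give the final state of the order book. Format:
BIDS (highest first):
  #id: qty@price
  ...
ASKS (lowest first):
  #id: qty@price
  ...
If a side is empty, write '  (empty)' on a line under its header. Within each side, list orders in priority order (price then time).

Answer: BIDS (highest first):
  #7: 10@104
  #6: 2@103
  #4: 2@100
  #1: 8@98
ASKS (lowest first):
  (empty)

Derivation:
After op 1 [order #1] limit_buy(price=98, qty=8): fills=none; bids=[#1:8@98] asks=[-]
After op 2 [order #2] limit_sell(price=99, qty=8): fills=none; bids=[#1:8@98] asks=[#2:8@99]
After op 3 [order #3] limit_buy(price=104, qty=7): fills=#3x#2:7@99; bids=[#1:8@98] asks=[#2:1@99]
After op 4 [order #4] limit_buy(price=100, qty=3): fills=#4x#2:1@99; bids=[#4:2@100 #1:8@98] asks=[-]
After op 5 [order #5] market_buy(qty=1): fills=none; bids=[#4:2@100 #1:8@98] asks=[-]
After op 6 [order #6] limit_buy(price=103, qty=2): fills=none; bids=[#6:2@103 #4:2@100 #1:8@98] asks=[-]
After op 7 [order #7] limit_buy(price=104, qty=10): fills=none; bids=[#7:10@104 #6:2@103 #4:2@100 #1:8@98] asks=[-]
After op 8 [order #8] market_buy(qty=6): fills=none; bids=[#7:10@104 #6:2@103 #4:2@100 #1:8@98] asks=[-]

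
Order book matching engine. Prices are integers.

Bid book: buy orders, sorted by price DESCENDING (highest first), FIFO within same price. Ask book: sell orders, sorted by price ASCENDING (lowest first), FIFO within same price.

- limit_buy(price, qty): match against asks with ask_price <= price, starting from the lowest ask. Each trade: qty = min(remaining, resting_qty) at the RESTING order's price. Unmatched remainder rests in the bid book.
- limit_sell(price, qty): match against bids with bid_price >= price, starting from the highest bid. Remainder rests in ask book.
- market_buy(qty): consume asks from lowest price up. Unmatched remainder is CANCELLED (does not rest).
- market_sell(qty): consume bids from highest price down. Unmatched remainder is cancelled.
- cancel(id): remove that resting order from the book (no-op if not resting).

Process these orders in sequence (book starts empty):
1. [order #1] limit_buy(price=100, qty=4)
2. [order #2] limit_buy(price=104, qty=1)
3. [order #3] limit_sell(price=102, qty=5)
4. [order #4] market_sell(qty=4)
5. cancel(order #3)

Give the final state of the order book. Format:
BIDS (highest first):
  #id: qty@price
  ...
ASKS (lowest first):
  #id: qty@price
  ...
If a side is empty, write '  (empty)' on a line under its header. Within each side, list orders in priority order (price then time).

Answer: BIDS (highest first):
  (empty)
ASKS (lowest first):
  (empty)

Derivation:
After op 1 [order #1] limit_buy(price=100, qty=4): fills=none; bids=[#1:4@100] asks=[-]
After op 2 [order #2] limit_buy(price=104, qty=1): fills=none; bids=[#2:1@104 #1:4@100] asks=[-]
After op 3 [order #3] limit_sell(price=102, qty=5): fills=#2x#3:1@104; bids=[#1:4@100] asks=[#3:4@102]
After op 4 [order #4] market_sell(qty=4): fills=#1x#4:4@100; bids=[-] asks=[#3:4@102]
After op 5 cancel(order #3): fills=none; bids=[-] asks=[-]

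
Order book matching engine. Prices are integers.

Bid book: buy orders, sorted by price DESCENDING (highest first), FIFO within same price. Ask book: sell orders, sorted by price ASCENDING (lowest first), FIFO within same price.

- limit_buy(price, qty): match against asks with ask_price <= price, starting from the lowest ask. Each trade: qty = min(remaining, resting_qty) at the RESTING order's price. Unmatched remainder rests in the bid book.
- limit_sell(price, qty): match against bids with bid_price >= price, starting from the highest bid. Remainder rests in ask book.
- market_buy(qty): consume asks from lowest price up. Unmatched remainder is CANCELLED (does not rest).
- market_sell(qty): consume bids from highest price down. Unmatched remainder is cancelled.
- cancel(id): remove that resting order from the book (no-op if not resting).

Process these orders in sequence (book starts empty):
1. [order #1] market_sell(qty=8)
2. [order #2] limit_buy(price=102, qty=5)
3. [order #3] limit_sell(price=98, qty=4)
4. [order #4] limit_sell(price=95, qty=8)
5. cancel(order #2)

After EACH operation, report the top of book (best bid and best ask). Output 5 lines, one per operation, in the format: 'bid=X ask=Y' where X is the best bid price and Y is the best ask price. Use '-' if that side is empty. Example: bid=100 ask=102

Answer: bid=- ask=-
bid=102 ask=-
bid=102 ask=-
bid=- ask=95
bid=- ask=95

Derivation:
After op 1 [order #1] market_sell(qty=8): fills=none; bids=[-] asks=[-]
After op 2 [order #2] limit_buy(price=102, qty=5): fills=none; bids=[#2:5@102] asks=[-]
After op 3 [order #3] limit_sell(price=98, qty=4): fills=#2x#3:4@102; bids=[#2:1@102] asks=[-]
After op 4 [order #4] limit_sell(price=95, qty=8): fills=#2x#4:1@102; bids=[-] asks=[#4:7@95]
After op 5 cancel(order #2): fills=none; bids=[-] asks=[#4:7@95]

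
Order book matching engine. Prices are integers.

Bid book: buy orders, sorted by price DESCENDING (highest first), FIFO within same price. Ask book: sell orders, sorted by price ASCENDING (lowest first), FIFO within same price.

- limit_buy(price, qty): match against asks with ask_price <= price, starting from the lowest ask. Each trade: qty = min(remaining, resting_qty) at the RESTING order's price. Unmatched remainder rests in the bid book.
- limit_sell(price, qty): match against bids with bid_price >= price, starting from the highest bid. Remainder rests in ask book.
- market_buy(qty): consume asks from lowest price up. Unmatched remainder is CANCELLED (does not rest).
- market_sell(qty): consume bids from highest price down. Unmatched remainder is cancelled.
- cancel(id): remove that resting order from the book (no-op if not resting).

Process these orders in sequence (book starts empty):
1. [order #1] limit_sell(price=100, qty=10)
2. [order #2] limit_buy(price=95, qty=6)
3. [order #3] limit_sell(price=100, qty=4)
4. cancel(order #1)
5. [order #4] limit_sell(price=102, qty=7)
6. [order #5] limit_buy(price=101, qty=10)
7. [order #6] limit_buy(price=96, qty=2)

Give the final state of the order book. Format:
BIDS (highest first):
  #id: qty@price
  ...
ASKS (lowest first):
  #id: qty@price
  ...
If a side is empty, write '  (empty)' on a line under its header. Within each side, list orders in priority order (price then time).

Answer: BIDS (highest first):
  #5: 6@101
  #6: 2@96
  #2: 6@95
ASKS (lowest first):
  #4: 7@102

Derivation:
After op 1 [order #1] limit_sell(price=100, qty=10): fills=none; bids=[-] asks=[#1:10@100]
After op 2 [order #2] limit_buy(price=95, qty=6): fills=none; bids=[#2:6@95] asks=[#1:10@100]
After op 3 [order #3] limit_sell(price=100, qty=4): fills=none; bids=[#2:6@95] asks=[#1:10@100 #3:4@100]
After op 4 cancel(order #1): fills=none; bids=[#2:6@95] asks=[#3:4@100]
After op 5 [order #4] limit_sell(price=102, qty=7): fills=none; bids=[#2:6@95] asks=[#3:4@100 #4:7@102]
After op 6 [order #5] limit_buy(price=101, qty=10): fills=#5x#3:4@100; bids=[#5:6@101 #2:6@95] asks=[#4:7@102]
After op 7 [order #6] limit_buy(price=96, qty=2): fills=none; bids=[#5:6@101 #6:2@96 #2:6@95] asks=[#4:7@102]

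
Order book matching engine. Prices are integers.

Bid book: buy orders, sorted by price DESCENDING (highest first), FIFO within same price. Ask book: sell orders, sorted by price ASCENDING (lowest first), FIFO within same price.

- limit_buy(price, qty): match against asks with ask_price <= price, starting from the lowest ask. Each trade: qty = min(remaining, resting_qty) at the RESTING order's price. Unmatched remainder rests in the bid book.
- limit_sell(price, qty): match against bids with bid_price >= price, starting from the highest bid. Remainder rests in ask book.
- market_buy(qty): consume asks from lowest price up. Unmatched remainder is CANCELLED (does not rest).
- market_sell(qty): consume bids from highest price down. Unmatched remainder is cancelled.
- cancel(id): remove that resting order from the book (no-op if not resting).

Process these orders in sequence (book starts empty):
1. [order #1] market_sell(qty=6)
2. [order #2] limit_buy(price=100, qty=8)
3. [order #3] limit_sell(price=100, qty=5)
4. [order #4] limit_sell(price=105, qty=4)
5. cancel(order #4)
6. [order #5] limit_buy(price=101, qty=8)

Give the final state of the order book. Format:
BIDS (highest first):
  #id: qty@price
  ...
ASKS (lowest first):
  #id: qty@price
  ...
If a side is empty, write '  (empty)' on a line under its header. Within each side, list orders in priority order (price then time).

After op 1 [order #1] market_sell(qty=6): fills=none; bids=[-] asks=[-]
After op 2 [order #2] limit_buy(price=100, qty=8): fills=none; bids=[#2:8@100] asks=[-]
After op 3 [order #3] limit_sell(price=100, qty=5): fills=#2x#3:5@100; bids=[#2:3@100] asks=[-]
After op 4 [order #4] limit_sell(price=105, qty=4): fills=none; bids=[#2:3@100] asks=[#4:4@105]
After op 5 cancel(order #4): fills=none; bids=[#2:3@100] asks=[-]
After op 6 [order #5] limit_buy(price=101, qty=8): fills=none; bids=[#5:8@101 #2:3@100] asks=[-]

Answer: BIDS (highest first):
  #5: 8@101
  #2: 3@100
ASKS (lowest first):
  (empty)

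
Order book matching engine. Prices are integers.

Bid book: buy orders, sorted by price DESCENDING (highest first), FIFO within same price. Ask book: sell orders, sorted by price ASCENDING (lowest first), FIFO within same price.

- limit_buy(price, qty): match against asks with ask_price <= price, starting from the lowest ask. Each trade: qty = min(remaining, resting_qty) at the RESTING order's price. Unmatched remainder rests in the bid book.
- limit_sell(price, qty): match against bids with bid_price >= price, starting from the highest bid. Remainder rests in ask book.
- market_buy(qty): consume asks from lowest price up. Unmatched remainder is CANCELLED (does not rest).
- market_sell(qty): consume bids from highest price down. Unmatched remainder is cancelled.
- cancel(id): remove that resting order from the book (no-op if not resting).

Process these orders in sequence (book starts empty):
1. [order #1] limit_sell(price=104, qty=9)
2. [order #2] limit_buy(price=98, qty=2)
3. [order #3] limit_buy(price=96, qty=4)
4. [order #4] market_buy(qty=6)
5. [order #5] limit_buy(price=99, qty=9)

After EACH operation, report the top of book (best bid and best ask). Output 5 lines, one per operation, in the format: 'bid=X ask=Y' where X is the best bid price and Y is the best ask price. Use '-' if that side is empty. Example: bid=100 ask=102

After op 1 [order #1] limit_sell(price=104, qty=9): fills=none; bids=[-] asks=[#1:9@104]
After op 2 [order #2] limit_buy(price=98, qty=2): fills=none; bids=[#2:2@98] asks=[#1:9@104]
After op 3 [order #3] limit_buy(price=96, qty=4): fills=none; bids=[#2:2@98 #3:4@96] asks=[#1:9@104]
After op 4 [order #4] market_buy(qty=6): fills=#4x#1:6@104; bids=[#2:2@98 #3:4@96] asks=[#1:3@104]
After op 5 [order #5] limit_buy(price=99, qty=9): fills=none; bids=[#5:9@99 #2:2@98 #3:4@96] asks=[#1:3@104]

Answer: bid=- ask=104
bid=98 ask=104
bid=98 ask=104
bid=98 ask=104
bid=99 ask=104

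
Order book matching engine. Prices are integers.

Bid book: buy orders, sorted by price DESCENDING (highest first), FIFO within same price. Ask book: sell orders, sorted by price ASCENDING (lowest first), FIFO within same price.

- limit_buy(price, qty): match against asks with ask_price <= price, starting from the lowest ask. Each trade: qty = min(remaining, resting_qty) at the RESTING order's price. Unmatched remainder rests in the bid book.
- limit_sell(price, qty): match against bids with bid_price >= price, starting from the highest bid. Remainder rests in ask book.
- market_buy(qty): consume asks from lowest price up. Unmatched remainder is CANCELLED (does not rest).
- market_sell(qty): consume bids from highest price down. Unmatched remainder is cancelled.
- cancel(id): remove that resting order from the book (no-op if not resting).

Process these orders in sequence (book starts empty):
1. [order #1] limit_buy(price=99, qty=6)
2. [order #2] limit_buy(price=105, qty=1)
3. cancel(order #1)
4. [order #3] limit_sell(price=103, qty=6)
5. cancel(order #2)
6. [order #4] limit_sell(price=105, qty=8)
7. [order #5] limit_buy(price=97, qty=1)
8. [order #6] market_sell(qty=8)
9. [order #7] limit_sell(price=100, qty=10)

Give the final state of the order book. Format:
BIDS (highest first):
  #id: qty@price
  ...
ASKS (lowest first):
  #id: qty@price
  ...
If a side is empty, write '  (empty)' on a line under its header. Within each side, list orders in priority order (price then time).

Answer: BIDS (highest first):
  (empty)
ASKS (lowest first):
  #7: 10@100
  #3: 5@103
  #4: 8@105

Derivation:
After op 1 [order #1] limit_buy(price=99, qty=6): fills=none; bids=[#1:6@99] asks=[-]
After op 2 [order #2] limit_buy(price=105, qty=1): fills=none; bids=[#2:1@105 #1:6@99] asks=[-]
After op 3 cancel(order #1): fills=none; bids=[#2:1@105] asks=[-]
After op 4 [order #3] limit_sell(price=103, qty=6): fills=#2x#3:1@105; bids=[-] asks=[#3:5@103]
After op 5 cancel(order #2): fills=none; bids=[-] asks=[#3:5@103]
After op 6 [order #4] limit_sell(price=105, qty=8): fills=none; bids=[-] asks=[#3:5@103 #4:8@105]
After op 7 [order #5] limit_buy(price=97, qty=1): fills=none; bids=[#5:1@97] asks=[#3:5@103 #4:8@105]
After op 8 [order #6] market_sell(qty=8): fills=#5x#6:1@97; bids=[-] asks=[#3:5@103 #4:8@105]
After op 9 [order #7] limit_sell(price=100, qty=10): fills=none; bids=[-] asks=[#7:10@100 #3:5@103 #4:8@105]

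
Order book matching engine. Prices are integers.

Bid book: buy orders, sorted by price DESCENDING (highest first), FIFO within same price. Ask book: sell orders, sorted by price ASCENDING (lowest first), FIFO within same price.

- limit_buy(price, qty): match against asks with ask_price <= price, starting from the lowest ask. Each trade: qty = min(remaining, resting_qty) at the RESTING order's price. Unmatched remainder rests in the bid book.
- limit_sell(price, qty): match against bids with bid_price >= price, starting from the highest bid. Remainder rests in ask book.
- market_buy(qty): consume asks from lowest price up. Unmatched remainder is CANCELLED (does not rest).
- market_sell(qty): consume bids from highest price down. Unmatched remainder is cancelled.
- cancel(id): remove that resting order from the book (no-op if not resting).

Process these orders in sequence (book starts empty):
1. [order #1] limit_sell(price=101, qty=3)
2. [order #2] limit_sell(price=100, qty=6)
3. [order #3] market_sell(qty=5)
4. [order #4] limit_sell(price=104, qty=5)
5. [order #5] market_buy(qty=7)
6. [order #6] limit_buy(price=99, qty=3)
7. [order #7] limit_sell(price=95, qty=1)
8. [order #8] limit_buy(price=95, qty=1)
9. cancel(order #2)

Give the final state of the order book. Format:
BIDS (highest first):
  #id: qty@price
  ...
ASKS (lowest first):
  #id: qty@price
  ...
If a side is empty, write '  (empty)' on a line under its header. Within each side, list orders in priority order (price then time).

Answer: BIDS (highest first):
  #6: 2@99
  #8: 1@95
ASKS (lowest first):
  #1: 2@101
  #4: 5@104

Derivation:
After op 1 [order #1] limit_sell(price=101, qty=3): fills=none; bids=[-] asks=[#1:3@101]
After op 2 [order #2] limit_sell(price=100, qty=6): fills=none; bids=[-] asks=[#2:6@100 #1:3@101]
After op 3 [order #3] market_sell(qty=5): fills=none; bids=[-] asks=[#2:6@100 #1:3@101]
After op 4 [order #4] limit_sell(price=104, qty=5): fills=none; bids=[-] asks=[#2:6@100 #1:3@101 #4:5@104]
After op 5 [order #5] market_buy(qty=7): fills=#5x#2:6@100 #5x#1:1@101; bids=[-] asks=[#1:2@101 #4:5@104]
After op 6 [order #6] limit_buy(price=99, qty=3): fills=none; bids=[#6:3@99] asks=[#1:2@101 #4:5@104]
After op 7 [order #7] limit_sell(price=95, qty=1): fills=#6x#7:1@99; bids=[#6:2@99] asks=[#1:2@101 #4:5@104]
After op 8 [order #8] limit_buy(price=95, qty=1): fills=none; bids=[#6:2@99 #8:1@95] asks=[#1:2@101 #4:5@104]
After op 9 cancel(order #2): fills=none; bids=[#6:2@99 #8:1@95] asks=[#1:2@101 #4:5@104]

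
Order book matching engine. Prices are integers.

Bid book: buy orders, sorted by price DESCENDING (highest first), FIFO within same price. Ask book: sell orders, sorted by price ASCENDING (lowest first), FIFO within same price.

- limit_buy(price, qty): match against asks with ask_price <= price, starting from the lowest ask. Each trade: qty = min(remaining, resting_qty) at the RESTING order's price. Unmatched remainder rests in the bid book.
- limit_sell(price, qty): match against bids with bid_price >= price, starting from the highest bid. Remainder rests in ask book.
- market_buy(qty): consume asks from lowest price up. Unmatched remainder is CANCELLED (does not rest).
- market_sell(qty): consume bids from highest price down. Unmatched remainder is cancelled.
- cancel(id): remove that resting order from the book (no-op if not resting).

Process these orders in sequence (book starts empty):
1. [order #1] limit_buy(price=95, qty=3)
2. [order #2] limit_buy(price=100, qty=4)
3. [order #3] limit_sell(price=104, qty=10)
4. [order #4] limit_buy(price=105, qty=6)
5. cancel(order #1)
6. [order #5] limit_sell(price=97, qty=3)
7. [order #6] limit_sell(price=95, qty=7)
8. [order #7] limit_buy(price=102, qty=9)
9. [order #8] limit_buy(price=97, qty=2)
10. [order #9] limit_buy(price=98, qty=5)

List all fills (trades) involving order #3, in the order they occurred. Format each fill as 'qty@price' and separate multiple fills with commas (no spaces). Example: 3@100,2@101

Answer: 6@104

Derivation:
After op 1 [order #1] limit_buy(price=95, qty=3): fills=none; bids=[#1:3@95] asks=[-]
After op 2 [order #2] limit_buy(price=100, qty=4): fills=none; bids=[#2:4@100 #1:3@95] asks=[-]
After op 3 [order #3] limit_sell(price=104, qty=10): fills=none; bids=[#2:4@100 #1:3@95] asks=[#3:10@104]
After op 4 [order #4] limit_buy(price=105, qty=6): fills=#4x#3:6@104; bids=[#2:4@100 #1:3@95] asks=[#3:4@104]
After op 5 cancel(order #1): fills=none; bids=[#2:4@100] asks=[#3:4@104]
After op 6 [order #5] limit_sell(price=97, qty=3): fills=#2x#5:3@100; bids=[#2:1@100] asks=[#3:4@104]
After op 7 [order #6] limit_sell(price=95, qty=7): fills=#2x#6:1@100; bids=[-] asks=[#6:6@95 #3:4@104]
After op 8 [order #7] limit_buy(price=102, qty=9): fills=#7x#6:6@95; bids=[#7:3@102] asks=[#3:4@104]
After op 9 [order #8] limit_buy(price=97, qty=2): fills=none; bids=[#7:3@102 #8:2@97] asks=[#3:4@104]
After op 10 [order #9] limit_buy(price=98, qty=5): fills=none; bids=[#7:3@102 #9:5@98 #8:2@97] asks=[#3:4@104]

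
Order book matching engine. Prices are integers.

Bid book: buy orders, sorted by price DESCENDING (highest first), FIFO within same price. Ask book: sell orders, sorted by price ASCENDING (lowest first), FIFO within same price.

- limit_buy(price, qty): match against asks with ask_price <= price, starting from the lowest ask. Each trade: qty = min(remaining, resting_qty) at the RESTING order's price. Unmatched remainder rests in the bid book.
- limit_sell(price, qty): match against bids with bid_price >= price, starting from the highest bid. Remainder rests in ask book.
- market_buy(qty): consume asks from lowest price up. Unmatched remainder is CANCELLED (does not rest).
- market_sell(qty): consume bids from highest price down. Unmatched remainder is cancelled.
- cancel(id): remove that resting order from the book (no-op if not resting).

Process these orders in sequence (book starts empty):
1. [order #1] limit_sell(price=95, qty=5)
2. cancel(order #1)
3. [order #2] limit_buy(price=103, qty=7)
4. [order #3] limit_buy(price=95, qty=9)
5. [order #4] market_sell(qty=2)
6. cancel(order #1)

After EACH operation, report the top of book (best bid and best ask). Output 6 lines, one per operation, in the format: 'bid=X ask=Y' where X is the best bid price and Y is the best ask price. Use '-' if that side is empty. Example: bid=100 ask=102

After op 1 [order #1] limit_sell(price=95, qty=5): fills=none; bids=[-] asks=[#1:5@95]
After op 2 cancel(order #1): fills=none; bids=[-] asks=[-]
After op 3 [order #2] limit_buy(price=103, qty=7): fills=none; bids=[#2:7@103] asks=[-]
After op 4 [order #3] limit_buy(price=95, qty=9): fills=none; bids=[#2:7@103 #3:9@95] asks=[-]
After op 5 [order #4] market_sell(qty=2): fills=#2x#4:2@103; bids=[#2:5@103 #3:9@95] asks=[-]
After op 6 cancel(order #1): fills=none; bids=[#2:5@103 #3:9@95] asks=[-]

Answer: bid=- ask=95
bid=- ask=-
bid=103 ask=-
bid=103 ask=-
bid=103 ask=-
bid=103 ask=-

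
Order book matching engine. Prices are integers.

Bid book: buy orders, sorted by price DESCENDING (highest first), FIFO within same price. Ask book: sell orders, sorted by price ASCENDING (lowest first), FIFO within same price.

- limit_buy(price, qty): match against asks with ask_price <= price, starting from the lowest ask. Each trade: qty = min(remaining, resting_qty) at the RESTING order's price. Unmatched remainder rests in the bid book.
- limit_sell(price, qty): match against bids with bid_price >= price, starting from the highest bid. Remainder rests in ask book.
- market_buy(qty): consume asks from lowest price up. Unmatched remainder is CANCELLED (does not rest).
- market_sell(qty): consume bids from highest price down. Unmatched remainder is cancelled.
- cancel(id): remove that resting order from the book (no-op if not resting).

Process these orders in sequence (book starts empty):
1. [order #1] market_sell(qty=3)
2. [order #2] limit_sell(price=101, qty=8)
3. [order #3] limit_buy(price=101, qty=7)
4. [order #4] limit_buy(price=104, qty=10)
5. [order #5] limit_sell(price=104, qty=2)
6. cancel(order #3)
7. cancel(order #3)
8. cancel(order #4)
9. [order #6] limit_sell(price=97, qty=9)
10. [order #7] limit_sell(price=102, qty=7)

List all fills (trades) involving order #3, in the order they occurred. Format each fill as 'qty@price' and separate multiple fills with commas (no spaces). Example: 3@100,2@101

After op 1 [order #1] market_sell(qty=3): fills=none; bids=[-] asks=[-]
After op 2 [order #2] limit_sell(price=101, qty=8): fills=none; bids=[-] asks=[#2:8@101]
After op 3 [order #3] limit_buy(price=101, qty=7): fills=#3x#2:7@101; bids=[-] asks=[#2:1@101]
After op 4 [order #4] limit_buy(price=104, qty=10): fills=#4x#2:1@101; bids=[#4:9@104] asks=[-]
After op 5 [order #5] limit_sell(price=104, qty=2): fills=#4x#5:2@104; bids=[#4:7@104] asks=[-]
After op 6 cancel(order #3): fills=none; bids=[#4:7@104] asks=[-]
After op 7 cancel(order #3): fills=none; bids=[#4:7@104] asks=[-]
After op 8 cancel(order #4): fills=none; bids=[-] asks=[-]
After op 9 [order #6] limit_sell(price=97, qty=9): fills=none; bids=[-] asks=[#6:9@97]
After op 10 [order #7] limit_sell(price=102, qty=7): fills=none; bids=[-] asks=[#6:9@97 #7:7@102]

Answer: 7@101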